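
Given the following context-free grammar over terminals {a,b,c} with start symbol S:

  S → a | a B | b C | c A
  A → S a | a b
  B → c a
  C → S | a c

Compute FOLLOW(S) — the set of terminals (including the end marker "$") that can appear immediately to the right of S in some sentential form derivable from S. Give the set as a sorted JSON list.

FIRST sets, iterate to fixpoint:
[1]
  A via A→a b: +{a}
  B via B→c a: +{c}
  C via C→a c: +{a}
  S via S→a: +{a}
  S via S→b C: +{b}
  S via S→c A: +{c}
  S: {a,b,c}  A: {a}  B: {c}  C: {a}
[2]
  A via A→S a: +{b,c}
  C via C→S: +{b,c}
  S: {a,b,c}  A: {a,b,c}  B: {c}  C: {a,b,c}
[3] (no change)
  S: {a,b,c}  A: {a,b,c}  B: {c}  C: {a,b,c}

FOLLOW sets:
seed FOLLOW(S) with $
round 1:
  A→S a: FOLLOW(S) ⊇ FIRST(a) = {a}; new: +{a}
  S→a B: FOLLOW(B) ⊇ FOLLOW(S) ⊇ {$,a}; new: +{$,a}
  S→b C: FOLLOW(C) ⊇ FOLLOW(S) ⊇ {$,a}; new: +{$,a}
  S→c A: FOLLOW(A) ⊇ FOLLOW(S) ⊇ {$,a}; new: +{$,a}
  FOLLOW[S]={$,a}  FOLLOW[A]={$,a}  FOLLOW[B]={$,a}  FOLLOW[C]={$,a}
round 2: (no change)
  FOLLOW[S]={$,a}  FOLLOW[A]={$,a}  FOLLOW[B]={$,a}  FOLLOW[C]={$,a}

FOLLOW(S) = ["$", "a"]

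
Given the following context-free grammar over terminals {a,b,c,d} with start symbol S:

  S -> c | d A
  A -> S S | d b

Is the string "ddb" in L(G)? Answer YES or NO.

Convert to CNF:
  S -> T0 A | c
  A -> S S | T0 T1
  T0 -> d
  T1 -> b

Fill CYK table bottom-up:
  [0..0]={T0}  "d"  orig:{}
  [1..1]={T0}  "d"  orig:{}
  [2..2]={T1}  "b"  orig:{}
  [0..1]=∅  "dd"
  [1..2]={A}  "db"
  [0..2]={S}  "ddb"

S ∈ T[0,2] ⇒ YES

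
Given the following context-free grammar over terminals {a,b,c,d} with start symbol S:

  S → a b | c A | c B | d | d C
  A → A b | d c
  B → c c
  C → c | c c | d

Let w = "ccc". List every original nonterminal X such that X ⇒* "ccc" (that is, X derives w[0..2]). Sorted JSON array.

Convert to CNF:
  S -> T1 C | T2 A | T2 B | T3 T0 | d
  A -> A T0 | T1 T2
  B -> T2 T2
  C -> T2 T2 | c | d
  T0 -> b
  T1 -> d
  T2 -> c
  T3 -> a

Fill CYK table bottom-up, restricted to cells inside w[0..2]:
  [0..0]={C,T2}  "c"  orig:{C}
  [1..1]={C,T2}  "c"  orig:{C}
  [2..2]={C,T2}  "c"  orig:{C}
  [0..1]={B,C}  "cc"
  [1..2]={B,C}  "cc"
  [0..2]={S}  "ccc"

Original NTs in T[0,2] deriving "ccc": ["S"]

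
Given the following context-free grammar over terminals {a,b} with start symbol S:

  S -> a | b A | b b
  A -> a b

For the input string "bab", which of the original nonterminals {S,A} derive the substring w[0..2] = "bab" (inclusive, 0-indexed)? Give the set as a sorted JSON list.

Convert to CNF:
  S -> T1 A | T1 T1 | a
  A -> T0 T1
  T0 -> a
  T1 -> b

CYK fill (cells [i..j] with 0 ≤ i ≤ j ≤ 2 only):
  T[0,0] 'b' = {T1}  orig:{}
  T[1,1] 'a' = {S,T0}  orig:{S}
  T[2,2] 'b' = {T1}  orig:{}
  T[0,1] 'ba' = ∅
  T[1,2] 'ab' = {A}
  T[0,2] 'bab' = {S}

Original NTs in T[0,2] deriving "bab": ["S"]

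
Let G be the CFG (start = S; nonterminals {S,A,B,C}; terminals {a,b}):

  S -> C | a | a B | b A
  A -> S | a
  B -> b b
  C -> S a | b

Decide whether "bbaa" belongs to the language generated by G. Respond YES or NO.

CNF form of G:
  S -> S T0 | T0 B | T1 A | a | b
  A -> S T0 | T0 B | T1 A | a | b
  B -> T1 T1
  C -> S T0 | b
  T0 -> a
  T1 -> b

Fill CYK table bottom-up:
  T[0,0] 'b' = {A,C,S,T1}  orig:{A,C,S}
  T[1,1] 'b' = {A,C,S,T1}  orig:{A,C,S}
  T[2,2] 'a' = {A,S,T0}  orig:{A,S}
  T[3,3] 'a' = {A,S,T0}  orig:{A,S}
  T[0,1] 'bb' = {A,B,S}
  T[1,2] 'ba' = {A,C,S}
  T[2,3] 'aa' = {A,C,S}
  T[0,2] 'bba' = {A,C,S}
  T[1,3] 'baa' = {A,C,S}
  T[0,3] 'bbaa' = {A,C,S}

S ∈ T[0,3] ⇒ YES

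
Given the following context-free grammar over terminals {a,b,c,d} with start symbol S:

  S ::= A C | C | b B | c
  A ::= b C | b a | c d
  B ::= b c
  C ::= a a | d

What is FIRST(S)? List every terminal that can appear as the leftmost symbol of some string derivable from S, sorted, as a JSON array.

Compute FIRST by fixpoint:
[1]
  A via A→b C: +{b}
  A via A→c d: +{c}
  B via B→b c: +{b}
  C via C→a a: +{a}
  C via C→d: +{d}
  S via S→A C: +{b,c}
  S via S→C: +{a,d}
  FIRST[S]={a,b,c,d}  FIRST[A]={b,c}  FIRST[B]={b}  FIRST[C]={a,d}
[2] (no change)
  FIRST[S]={a,b,c,d}  FIRST[A]={b,c}  FIRST[B]={b}  FIRST[C]={a,d}

FIRST(S) = ["a", "b", "c", "d"]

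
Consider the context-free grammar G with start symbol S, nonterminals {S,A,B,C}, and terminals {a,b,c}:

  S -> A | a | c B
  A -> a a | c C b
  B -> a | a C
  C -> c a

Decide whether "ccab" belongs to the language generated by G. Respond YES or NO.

CNF form of G:
  S -> T0 T0 | T1 B | T1 X4 | a
  A -> T0 T0 | T1 X3
  B -> T0 C | a
  C -> T1 T0
  T0 -> a
  T1 -> c
  T2 -> b
  X3 -> C T2
  X4 -> C T2

CYK fill:
  [0..0]={T1}  "c"  orig:{}
  [1..1]={T1}  "c"  orig:{}
  [2..2]={B,S,T0}  "a"  orig:{B,S}
  [3..3]={T2}  "b"  orig:{}
  [0..1]=∅  "cc"
  [1..2]={C,S}  "ca"
  [2..3]=∅  "ab"
  [0..2]=∅  "cca"
  [1..3]={X3,X4}  "cab"  orig:{}
  [0..3]={A,S}  "ccab"

S ∈ T[0,3] ⇒ YES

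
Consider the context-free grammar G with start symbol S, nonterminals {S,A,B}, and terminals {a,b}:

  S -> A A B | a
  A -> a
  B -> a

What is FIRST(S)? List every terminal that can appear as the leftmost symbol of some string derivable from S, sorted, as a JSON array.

FIRST sets, iterate to fixpoint:
pass 1:
  A via A→a: +{a}
  B via B→a: +{a}
  S via S→A A B: +{a}
  FIRST[S]={a}  FIRST[A]={a}  FIRST[B]={a}
pass 2: done
  FIRST[S]={a}  FIRST[A]={a}  FIRST[B]={a}

FIRST(S) = ["a"]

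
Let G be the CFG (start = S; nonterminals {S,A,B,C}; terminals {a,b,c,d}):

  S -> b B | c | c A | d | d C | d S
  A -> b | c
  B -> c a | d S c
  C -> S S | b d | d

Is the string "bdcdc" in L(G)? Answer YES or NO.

Convert to CNF:
  S -> T0 A | T2 C | T2 S | T3 B | c | d
  A -> b | c
  B -> T0 T1 | T2 X4
  C -> S S | T3 T2 | d
  T0 -> c
  T1 -> a
  T2 -> d
  T3 -> b
  X4 -> S T0

CYK table (by increasing span):
  T[0,0] 'b' = {A,T3}  orig:{A}
  T[1,1] 'd' = {C,S,T2}  orig:{C,S}
  T[2,2] 'c' = {A,S,T0}  orig:{A,S}
  T[3,3] 'd' = {C,S,T2}  orig:{C,S}
  T[4,4] 'c' = {A,S,T0}  orig:{A,S}
  T[0,1] 'bd' = {C}
  T[1,2] 'dc' = {C,S,X4}  orig:{C,S}
  T[2,3] 'cd' = {C}
  T[3,4] 'dc' = {C,S,X4}  orig:{C,S}
  T[0,2] 'bdc' = ∅
  T[1,3] 'dcd' = {C,S}
  T[2,4] 'cdc' = {C}
  T[0,3] 'bdcd' = ∅
  T[1,4] 'dcdc' = {C,S,X4}  orig:{C,S}
  T[0,4] 'bdcdc' = ∅

S ∉ T[0,4] ⇒ NO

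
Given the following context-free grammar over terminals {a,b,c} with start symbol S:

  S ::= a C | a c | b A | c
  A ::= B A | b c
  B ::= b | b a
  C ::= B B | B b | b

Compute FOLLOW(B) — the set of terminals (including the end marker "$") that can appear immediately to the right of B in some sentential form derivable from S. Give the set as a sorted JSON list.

Compute FIRST by fixpoint:
pass 1:
  A via A→b c: +{b}
  B via B→b: +{b}
  C via C→B B: +{b}
  S via S→a C: +{a}
  S via S→b A: +{b}
  S via S→c: +{c}
  S: {a,b,c}  A: {b}  B: {b}  C: {b}
pass 2: (no change)
  S: {a,b,c}  A: {b}  B: {b}  C: {b}

FOLLOW iteration:
seed FOLLOW(S) with $
iter 1:
  A→B A: FOLLOW(B) ⊇ FIRST(A) = {b}; new: +{b}
  S→a C: FOLLOW(C) ⊇ FOLLOW(S) ⊇ {$}; new: +{$}
  S→b A: FOLLOW(A) ⊇ FOLLOW(S) ⊇ {$}; new: +{$}
  FOLLOW(S)={$}  FOLLOW(A)={$}  FOLLOW(B)={b}  FOLLOW(C)={$}
iter 2:
  C→B B: FOLLOW(B) ⊇ FOLLOW(C) ⊇ {$}; new: +{$}
  FOLLOW(S)={$}  FOLLOW(A)={$}  FOLLOW(B)={$,b}  FOLLOW(C)={$}
iter 3: — fixpoint
  FOLLOW(S)={$}  FOLLOW(A)={$}  FOLLOW(B)={$,b}  FOLLOW(C)={$}

FOLLOW(B) = ["$", "b"]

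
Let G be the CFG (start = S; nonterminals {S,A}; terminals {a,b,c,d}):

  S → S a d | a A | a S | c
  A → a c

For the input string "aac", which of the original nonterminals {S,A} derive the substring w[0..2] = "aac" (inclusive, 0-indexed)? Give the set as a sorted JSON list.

Convert to CNF:
  S -> S X3 | T0 A | T0 S | c
  A -> T0 T1
  T0 -> a
  T1 -> c
  T2 -> d
  X3 -> T0 T2

CYK table (by increasing span) (cells [i..j] with 0 ≤ i ≤ j ≤ 2 only):
  T[0,0] 'a' = {T0}  orig:{}
  T[1,1] 'a' = {T0}  orig:{}
  T[2,2] 'c' = {S,T1}  orig:{S}
  T[0,1] 'aa' = ∅
  T[1,2] 'ac' = {A,S}
  T[0,2] 'aac' = {S}

Original NTs in T[0,2] deriving "aac": ["S"]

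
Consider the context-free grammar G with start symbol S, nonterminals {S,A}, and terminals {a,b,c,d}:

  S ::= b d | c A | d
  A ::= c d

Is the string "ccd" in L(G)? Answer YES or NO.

Convert to CNF:
  S -> T0 A | T2 T1 | d
  A -> T0 T1
  T0 -> c
  T1 -> d
  T2 -> b

CYK fill:
  T[0,0] 'c' = {T0}  orig:{}
  T[1,1] 'c' = {T0}  orig:{}
  T[2,2] 'd' = {S,T1}  orig:{S}
  T[0,1] 'cc' = ∅
  T[1,2] 'cd' = {A}
  T[0,2] 'ccd' = {S}

S ∈ T[0,2] ⇒ YES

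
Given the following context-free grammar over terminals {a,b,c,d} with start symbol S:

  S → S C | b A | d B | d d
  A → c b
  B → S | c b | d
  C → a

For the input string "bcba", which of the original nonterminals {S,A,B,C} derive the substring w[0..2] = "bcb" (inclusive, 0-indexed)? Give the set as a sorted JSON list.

CNF form of G:
  S -> S C | T1 A | T2 B | T2 T2
  A -> T0 T1
  B -> S C | T0 T1 | T1 A | T2 B | T2 T2 | d
  C -> a
  T0 -> c
  T1 -> b
  T2 -> d

Fill CYK table bottom-up — only the sub-triangle for w[0..2]:
  [0..0]={T1}  "b"  orig:{}
  [1..1]={T0}  "c"  orig:{}
  [2..2]={T1}  "b"  orig:{}
  [0..1]=∅  "bc"
  [1..2]={A,B}  "cb"
  [0..2]={B,S}  "bcb"

Original NTs in T[0,2] deriving "bcb": ["B", "S"]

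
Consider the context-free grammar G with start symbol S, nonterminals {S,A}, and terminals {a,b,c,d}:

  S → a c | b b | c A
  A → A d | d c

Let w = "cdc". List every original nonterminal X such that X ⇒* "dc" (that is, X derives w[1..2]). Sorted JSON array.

CNF form of G:
  S -> T1 A | T2 T1 | T3 T3
  A -> A T0 | T0 T1
  T0 -> d
  T1 -> c
  T2 -> a
  T3 -> b

CYK table (by increasing span) — only the sub-triangle for w[1..2]:
  cell(1,1) d: {T0}  orig:{}
  cell(2,2) c: {T1}  orig:{}
  cell(1,2) dc: {A}

Original NTs in T[1,2] deriving "dc": ["A"]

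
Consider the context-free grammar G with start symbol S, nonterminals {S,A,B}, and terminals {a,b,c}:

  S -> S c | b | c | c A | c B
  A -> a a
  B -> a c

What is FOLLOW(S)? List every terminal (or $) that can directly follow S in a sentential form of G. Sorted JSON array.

FIRST sets, iterate to fixpoint:
iter 1:
  A via A→a a: +{a}
  B via B→a c: +{a}
  S via S→b: +{b}
  S via S→c: +{c}
  FIRST(S)={b,c}  FIRST(A)={a}  FIRST(B)={a}
iter 2: (stable)
  FIRST(S)={b,c}  FIRST(A)={a}  FIRST(B)={a}

FOLLOW iteration:
seed FOLLOW(S) with $
[1]
  S→S c: FOLLOW(S) ⊇ FIRST(c) = {c}; new: +{c}
  S→c A: FOLLOW(A) ⊇ FOLLOW(S) ⊇ {$,c}; new: +{$,c}
  S→c B: FOLLOW(B) ⊇ FOLLOW(S) ⊇ {$,c}; new: +{$,c}
  S: {$,c}  A: {$,c}  B: {$,c}
[2] done
  S: {$,c}  A: {$,c}  B: {$,c}

FOLLOW(S) = ["$", "c"]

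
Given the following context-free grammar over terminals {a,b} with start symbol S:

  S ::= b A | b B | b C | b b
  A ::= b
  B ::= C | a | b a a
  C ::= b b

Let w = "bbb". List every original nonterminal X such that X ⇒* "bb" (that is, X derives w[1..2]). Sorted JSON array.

Convert to CNF:
  S -> T0 A | T0 B | T0 C | T0 T0
  A -> b
  B -> T0 T0 | T0 X2 | a
  C -> T0 T0
  T0 -> b
  T1 -> a
  X2 -> T1 T1

Fill CYK table bottom-up, restricted to cells inside w[1..2]:
  T[1,1] 'b' = {A,T0}  orig:{A}
  T[2,2] 'b' = {A,T0}  orig:{A}
  T[1,2] 'bb' = {B,C,S}

Original NTs in T[1,2] deriving "bb": ["B", "C", "S"]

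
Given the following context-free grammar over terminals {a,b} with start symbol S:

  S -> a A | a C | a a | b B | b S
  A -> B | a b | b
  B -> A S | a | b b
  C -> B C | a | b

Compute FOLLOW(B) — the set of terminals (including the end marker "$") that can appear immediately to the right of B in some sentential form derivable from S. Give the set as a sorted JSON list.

Compute FIRST by fixpoint:
iter 1:
  A via A→a b: +{a}
  A via A→b: +{b}
  B via B→A S: +{a,b}
  C via C→B C: +{a,b}
  S via S→a A: +{a}
  S via S→b B: +{b}
  FIRST(S)={a,b}  FIRST(A)={a,b}  FIRST(B)={a,b}  FIRST(C)={a,b}
iter 2: — fixpoint
  FIRST(S)={a,b}  FIRST(A)={a,b}  FIRST(B)={a,b}  FIRST(C)={a,b}

FOLLOW sets:
seed FOLLOW(S) with $
round 1:
  B→A S: FOLLOW(A) ⊇ FIRST(S) = {a,b}; new: +{a,b}
  C→B C: FOLLOW(B) ⊇ FIRST(C) = {a,b}; new: +{a,b}
  S→a A: FOLLOW(A) ⊇ FOLLOW(S) ⊇ {$}; new: +{$}
  S→a C: FOLLOW(C) ⊇ FOLLOW(S) ⊇ {$}; new: +{$}
  S→b B: FOLLOW(B) ⊇ FOLLOW(S) ⊇ {$}; new: +{$}
  FOLLOW[S]={$}  FOLLOW[A]={$,a,b}  FOLLOW[B]={$,a,b}  FOLLOW[C]={$}
round 2:
  B→A S: FOLLOW(S) ⊇ FOLLOW(B) ⊇ {$,a,b}; new: +{a,b}
  S→a C: FOLLOW(C) ⊇ FOLLOW(S) ⊇ {$,a,b}; new: +{a,b}
  FOLLOW[S]={$,a,b}  FOLLOW[A]={$,a,b}  FOLLOW[B]={$,a,b}  FOLLOW[C]={$,a,b}
round 3: done
  FOLLOW[S]={$,a,b}  FOLLOW[A]={$,a,b}  FOLLOW[B]={$,a,b}  FOLLOW[C]={$,a,b}

FOLLOW(B) = ["$", "a", "b"]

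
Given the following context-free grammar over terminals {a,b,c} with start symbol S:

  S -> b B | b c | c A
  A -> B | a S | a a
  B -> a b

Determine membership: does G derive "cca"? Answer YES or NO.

CNF form of G:
  S -> T1 B | T1 T2 | T2 A
  A -> T0 S | T0 T0 | T0 T1
  B -> T0 T1
  T0 -> a
  T1 -> b
  T2 -> c

Fill CYK table bottom-up:
  cell(0,0) c: {T2}  orig:{}
  cell(1,1) c: {T2}  orig:{}
  cell(2,2) a: {T0}  orig:{}
  cell(0,1) cc: ∅
  cell(1,2) ca: ∅
  cell(0,2) cca: ∅

S ∉ T[0,2] ⇒ NO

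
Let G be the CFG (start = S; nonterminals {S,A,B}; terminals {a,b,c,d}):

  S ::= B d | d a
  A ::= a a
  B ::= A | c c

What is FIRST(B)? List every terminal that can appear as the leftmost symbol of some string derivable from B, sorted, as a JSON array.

Compute FIRST by fixpoint:
[1]
  A via A→a a: +{a}
  B via B→A: +{a}
  B via B→c c: +{c}
  S via S→B d: +{a,c}
  S via S→d a: +{d}
  S: {a,c,d}  A: {a}  B: {a,c}
[2] — fixpoint
  S: {a,c,d}  A: {a}  B: {a,c}

FIRST(B) = ["a", "c"]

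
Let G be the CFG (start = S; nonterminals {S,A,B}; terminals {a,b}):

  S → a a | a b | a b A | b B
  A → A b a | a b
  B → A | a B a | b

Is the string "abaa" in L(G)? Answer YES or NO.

Convert to CNF:
  S -> T0 B | T1 T0 | T1 T1 | T1 X5
  A -> A X2 | T1 T0
  B -> A X3 | T1 T0 | T1 X4 | b
  T0 -> b
  T1 -> a
  X2 -> T0 T1
  X3 -> T0 T1
  X4 -> B T1
  X5 -> T0 A

CYK fill:
  T[0,0] 'a' = {T1}  orig:{}
  T[1,1] 'b' = {B,T0}  orig:{B}
  T[2,2] 'a' = {T1}  orig:{}
  T[3,3] 'a' = {T1}  orig:{}
  T[0,1] 'ab' = {A,B,S}
  T[1,2] 'ba' = {X2,X3,X4}  orig:{}
  T[2,3] 'aa' = {S}
  T[0,2] 'aba' = {B,X4}  orig:{B}
  T[1,3] 'baa' = ∅
  T[0,3] 'abaa' = {X4}  orig:{}

S ∉ T[0,3] ⇒ NO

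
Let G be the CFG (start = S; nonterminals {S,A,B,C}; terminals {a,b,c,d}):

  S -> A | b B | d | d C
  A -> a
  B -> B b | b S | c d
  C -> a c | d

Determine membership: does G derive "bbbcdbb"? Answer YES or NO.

Convert to CNF:
  S -> T0 B | T2 C | a | d
  A -> a
  B -> B T0 | T0 S | T1 T2
  C -> T3 T1 | d
  T0 -> b
  T1 -> c
  T2 -> d
  T3 -> a

CYK table (by increasing span):
  T[0,0] 'b' = {T0}  orig:{}
  T[1,1] 'b' = {T0}  orig:{}
  T[2,2] 'b' = {T0}  orig:{}
  T[3,3] 'c' = {T1}  orig:{}
  T[4,4] 'd' = {C,S,T2}  orig:{C,S}
  T[5,5] 'b' = {T0}  orig:{}
  T[6,6] 'b' = {T0}  orig:{}
  T[0,1] 'bb' = ∅
  T[1,2] 'bb' = ∅
  T[2,3] 'bc' = ∅
  T[3,4] 'cd' = {B}
  T[4,5] 'db' = ∅
  T[5,6] 'bb' = ∅
  T[0,2] 'bbb' = ∅
  T[1,3] 'bbc' = ∅
  T[2,4] 'bcd' = {S}
  T[3,5] 'cdb' = {B}
  T[4,6] 'dbb' = ∅
  T[0,3] 'bbbc' = ∅
  T[1,4] 'bbcd' = {B}
  T[2,5] 'bcdb' = {S}
  T[3,6] 'cdbb' = {B}
  T[0,4] 'bbbcd' = {S}
  T[1,5] 'bbcdb' = {B}
  T[2,6] 'bcdbb' = {S}
  T[0,5] 'bbbcdb' = {S}
  T[1,6] 'bbcdbb' = {B}
  T[0,6] 'bbbcdbb' = {S}

S ∈ T[0,6] ⇒ YES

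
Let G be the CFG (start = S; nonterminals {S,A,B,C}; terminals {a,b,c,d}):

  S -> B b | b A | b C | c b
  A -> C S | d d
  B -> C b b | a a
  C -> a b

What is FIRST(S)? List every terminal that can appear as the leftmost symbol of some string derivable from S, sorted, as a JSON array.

FIRST sets, iterate to fixpoint:
round 1:
  A via A→d d: +{d}
  B via B→a a: +{a}
  C via C→a b: +{a}
  S via S→B b: +{a}
  S via S→b A: +{b}
  S via S→c b: +{c}
  FIRST[S]={a,b,c}  FIRST[A]={d}  FIRST[B]={a}  FIRST[C]={a}
round 2:
  A via A→C S: +{a}
  FIRST[S]={a,b,c}  FIRST[A]={a,d}  FIRST[B]={a}  FIRST[C]={a}
round 3: (no change)
  FIRST[S]={a,b,c}  FIRST[A]={a,d}  FIRST[B]={a}  FIRST[C]={a}

FIRST(S) = ["a", "b", "c"]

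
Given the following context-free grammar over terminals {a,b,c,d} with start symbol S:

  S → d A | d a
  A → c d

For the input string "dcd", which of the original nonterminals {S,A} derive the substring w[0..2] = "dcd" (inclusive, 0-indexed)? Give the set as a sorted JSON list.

Convert to CNF:
  S -> T1 A | T1 T2
  A -> T0 T1
  T0 -> c
  T1 -> d
  T2 -> a

Fill CYK table bottom-up (cells [i..j] with 0 ≤ i ≤ j ≤ 2 only):
  [0..0]={T1}  "d"  orig:{}
  [1..1]={T0}  "c"  orig:{}
  [2..2]={T1}  "d"  orig:{}
  [0..1]=∅  "dc"
  [1..2]={A}  "cd"
  [0..2]={S}  "dcd"

Original NTs in T[0,2] deriving "dcd": ["S"]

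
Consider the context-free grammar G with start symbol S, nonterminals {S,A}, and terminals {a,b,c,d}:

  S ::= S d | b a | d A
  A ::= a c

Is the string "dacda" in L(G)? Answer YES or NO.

Convert to CNF:
  S -> S T2 | T2 A | T3 T0
  A -> T0 T1
  T0 -> a
  T1 -> c
  T2 -> d
  T3 -> b

CYK fill:
  T[0,0] 'd' = {T2}  orig:{}
  T[1,1] 'a' = {T0}  orig:{}
  T[2,2] 'c' = {T1}  orig:{}
  T[3,3] 'd' = {T2}  orig:{}
  T[4,4] 'a' = {T0}  orig:{}
  T[0,1] 'da' = ∅
  T[1,2] 'ac' = {A}
  T[2,3] 'cd' = ∅
  T[3,4] 'da' = ∅
  T[0,2] 'dac' = {S}
  T[1,3] 'acd' = ∅
  T[2,4] 'cda' = ∅
  T[0,3] 'dacd' = {S}
  T[1,4] 'acda' = ∅
  T[0,4] 'dacda' = ∅

S ∉ T[0,4] ⇒ NO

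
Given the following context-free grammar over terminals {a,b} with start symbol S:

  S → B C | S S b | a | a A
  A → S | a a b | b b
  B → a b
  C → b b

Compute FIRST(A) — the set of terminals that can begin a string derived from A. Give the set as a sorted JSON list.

FIRST iteration:
round 1:
  A via A→a a b: +{a}
  A via A→b b: +{b}
  B via B→a b: +{a}
  C via C→b b: +{b}
  S via S→B C: +{a}
  FIRST[S]={a}  FIRST[A]={a,b}  FIRST[B]={a}  FIRST[C]={b}
round 2: done
  FIRST[S]={a}  FIRST[A]={a,b}  FIRST[B]={a}  FIRST[C]={b}

FIRST(A) = ["a", "b"]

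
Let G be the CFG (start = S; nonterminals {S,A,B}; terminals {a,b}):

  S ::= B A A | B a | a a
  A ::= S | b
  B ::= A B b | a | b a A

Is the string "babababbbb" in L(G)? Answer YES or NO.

Convert to CNF:
  S -> B T0 | B X5 | T0 T0
  A -> B T0 | B X2 | T0 T0 | b
  B -> A X3 | T1 X4 | a
  T0 -> a
  T1 -> b
  X2 -> A A
  X3 -> B T1
  X4 -> T0 A
  X5 -> A A

Fill CYK table bottom-up:
  [0..0]={A,T1}  "b"  orig:{A}
  [1..1]={B,T0}  "a"  orig:{B}
  [2..2]={A,T1}  "b"  orig:{A}
  [3..3]={B,T0}  "a"  orig:{B}
  [4..4]={A,T1}  "b"  orig:{A}
  [5..5]={B,T0}  "a"  orig:{B}
  [6..6]={A,T1}  "b"  orig:{A}
  [7..7]={A,T1}  "b"  orig:{A}
  [8..8]={A,T1}  "b"  orig:{A}
  [9..9]={A,T1}  "b"  orig:{A}
  [0..1]=∅  "ba"
  [1..2]={X3,X4}  "ab"  orig:{}
  [2..3]=∅  "ba"
  [3..4]={X3,X4}  "ab"  orig:{}
  [4..5]=∅  "ba"
  [5..6]={X3,X4}  "ab"  orig:{}
  [6..7]={X2,X5}  "bb"  orig:{}
  [7..8]={X2,X5}  "bb"  orig:{}
  [8..9]={X2,X5}  "bb"  orig:{}
  [0..2]={B}  "bab"
  [1..3]=∅  "aba"
  [2..4]={B}  "bab"
  [3..5]=∅  "aba"
  [4..6]={B}  "bab"
  [5..7]={A,S}  "abb"
  [6..8]=∅  "bbb"
  [7..9]=∅  "bbb"
  [0..3]={A,S}  "baba"
  [1..4]=∅  "abab"
  [2..5]={A,S}  "baba"
  [3..6]=∅  "abab"
  [4..7]={X2,X3,X5}  "babb"  orig:{}
  [5..8]={X2,X5}  "abbb"  orig:{}
  [6..9]=∅  "bbbb"
  [0..4]={X2,X5}  "babab"  orig:{}
  [1..5]={X4}  "ababa"  orig:{}
  [2..6]={X2,X5}  "babab"  orig:{}
  [3..7]={A,S}  "ababb"
  [4..8]={A,S}  "babbb"
  [5..9]=∅  "abbbb"
  [0..5]={B}  "bababa"
  [1..6]={A,S}  "ababab"
  [2..7]={X2,X5}  "bababb"  orig:{}
  [3..8]={X2,X4,X5}  "ababbb"  orig:{}
  [4..9]={X2,X5}  "babbbb"  orig:{}
  [0..6]={X2,X3,X5}  "bababab"  orig:{}
  [1..7]={A,S,X2,X5}  "abababb"  orig:{A,S}
  [2..8]={A,B,S}  "bababbb"
  [3..9]={A,S}  "ababbbb"
  [0..7]={A,B,S,X2,X5}  "babababb"  orig:{A,B,S}
  [1..8]={X2,X4,X5}  "abababbb"  orig:{}
  [2..9]={X2,X3,X5}  "bababbbb"  orig:{}
  [0..8]={A,B,S,X2,X3,X5}  "babababbb"  orig:{A,B,S}
  [1..9]={A,S}  "abababbbb"
  [0..9]={A,S,X2,X3,X5}  "babababbbb"  orig:{A,S}

S ∈ T[0,9] ⇒ YES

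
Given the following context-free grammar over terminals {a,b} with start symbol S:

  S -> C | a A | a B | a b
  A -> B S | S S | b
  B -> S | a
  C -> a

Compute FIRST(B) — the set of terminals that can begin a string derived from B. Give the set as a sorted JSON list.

FIRST iteration:
iter 1:
  A via A→b: +{b}
  B via B→a: +{a}
  C via C→a: +{a}
  S via S→C: +{a}
  S: {a}  A: {b}  B: {a}  C: {a}
iter 2:
  A via A→B S: +{a}
  S: {a}  A: {a,b}  B: {a}  C: {a}
iter 3: — fixpoint
  S: {a}  A: {a,b}  B: {a}  C: {a}

FIRST(B) = ["a"]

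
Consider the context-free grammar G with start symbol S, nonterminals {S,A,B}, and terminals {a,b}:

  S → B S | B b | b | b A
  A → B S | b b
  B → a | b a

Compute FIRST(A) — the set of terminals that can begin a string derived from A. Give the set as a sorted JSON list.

Compute FIRST by fixpoint:
round 1:
  A via A→b b: +{b}
  B via B→a: +{a}
  B via B→b a: +{b}
  S via S→B S: +{a,b}
  S: {a,b}  A: {b}  B: {a,b}
round 2:
  A via A→B S: +{a}
  S: {a,b}  A: {a,b}  B: {a,b}
round 3: — fixpoint
  S: {a,b}  A: {a,b}  B: {a,b}

FIRST(A) = ["a", "b"]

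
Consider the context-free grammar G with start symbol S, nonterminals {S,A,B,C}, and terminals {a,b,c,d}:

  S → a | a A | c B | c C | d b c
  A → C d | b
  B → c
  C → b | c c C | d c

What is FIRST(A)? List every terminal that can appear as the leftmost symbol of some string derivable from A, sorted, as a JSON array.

Compute FIRST by fixpoint:
pass 1:
  A via A→b: +{b}
  B via B→c: +{c}
  C via C→b: +{b}
  C via C→c c C: +{c}
  C via C→d c: +{d}
  S via S→a: +{a}
  S via S→c B: +{c}
  S via S→d b c: +{d}
  FIRST(S)={a,c,d}  FIRST(A)={b}  FIRST(B)={c}  FIRST(C)={b,c,d}
pass 2:
  A via A→C d: +{c,d}
  FIRST(S)={a,c,d}  FIRST(A)={b,c,d}  FIRST(B)={c}  FIRST(C)={b,c,d}
pass 3: (no change)
  FIRST(S)={a,c,d}  FIRST(A)={b,c,d}  FIRST(B)={c}  FIRST(C)={b,c,d}

FIRST(A) = ["b", "c", "d"]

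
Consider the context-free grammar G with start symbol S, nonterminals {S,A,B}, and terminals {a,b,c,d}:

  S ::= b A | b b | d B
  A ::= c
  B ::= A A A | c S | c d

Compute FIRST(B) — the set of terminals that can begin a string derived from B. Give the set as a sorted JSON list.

Compute FIRST by fixpoint:
pass 1:
  A via A→c: +{c}
  B via B→A A A: +{c}
  S via S→b A: +{b}
  S via S→d B: +{d}
  S: {b,d}  A: {c}  B: {c}
pass 2: (stable)
  S: {b,d}  A: {c}  B: {c}

FIRST(B) = ["c"]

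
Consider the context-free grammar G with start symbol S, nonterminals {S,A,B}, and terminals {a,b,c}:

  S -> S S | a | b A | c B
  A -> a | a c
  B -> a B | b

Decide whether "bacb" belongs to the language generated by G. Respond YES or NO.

Convert to CNF:
  S -> S S | T1 B | T2 A | a
  A -> T0 T1 | a
  B -> T0 B | b
  T0 -> a
  T1 -> c
  T2 -> b

CYK table (by increasing span):
  cell(0,0) b: {B,T2}  orig:{B}
  cell(1,1) a: {A,S,T0}  orig:{A,S}
  cell(2,2) c: {T1}  orig:{}
  cell(3,3) b: {B,T2}  orig:{B}
  cell(0,1) ba: {S}
  cell(1,2) ac: {A}
  cell(2,3) cb: {S}
  cell(0,2) bac: {S}
  cell(1,3) acb: {S}
  cell(0,3) bacb: {S}

S ∈ T[0,3] ⇒ YES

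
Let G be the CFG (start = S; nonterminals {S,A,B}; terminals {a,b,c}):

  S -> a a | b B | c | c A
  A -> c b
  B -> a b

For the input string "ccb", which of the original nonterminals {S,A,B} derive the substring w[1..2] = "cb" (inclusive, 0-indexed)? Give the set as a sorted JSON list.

CNF form of G:
  S -> T0 A | T1 B | T2 T2 | c
  A -> T0 T1
  B -> T2 T1
  T0 -> c
  T1 -> b
  T2 -> a

CYK fill (cells [i..j] with 1 ≤ i ≤ j ≤ 2 only):
  [1..1]={S,T0}  "c"  orig:{S}
  [2..2]={T1}  "b"  orig:{}
  [1..2]={A}  "cb"

Original NTs in T[1,2] deriving "cb": ["A"]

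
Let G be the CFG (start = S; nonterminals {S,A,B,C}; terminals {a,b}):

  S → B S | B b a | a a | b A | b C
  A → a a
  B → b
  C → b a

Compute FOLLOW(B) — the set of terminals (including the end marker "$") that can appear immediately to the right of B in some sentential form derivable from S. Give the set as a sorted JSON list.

FIRST iteration:
[1]
  A via A→a a: +{a}
  B via B→b: +{b}
  C via C→b a: +{b}
  S via S→B S: +{b}
  S via S→a a: +{a}
  S: {a,b}  A: {a}  B: {b}  C: {b}
[2] done
  S: {a,b}  A: {a}  B: {b}  C: {b}

FOLLOW iteration:
initialize: $ ∈ FOLLOW(S)
pass 1:
  S→B S: FOLLOW(B) ⊇ FIRST(S) = {a,b}; new: +{a,b}
  S→b A: FOLLOW(A) ⊇ FOLLOW(S) ⊇ {$}; new: +{$}
  S→b C: FOLLOW(C) ⊇ FOLLOW(S) ⊇ {$}; new: +{$}
  FOLLOW[S]={$}  FOLLOW[A]={$}  FOLLOW[B]={a,b}  FOLLOW[C]={$}
pass 2: done
  FOLLOW[S]={$}  FOLLOW[A]={$}  FOLLOW[B]={a,b}  FOLLOW[C]={$}

FOLLOW(B) = ["a", "b"]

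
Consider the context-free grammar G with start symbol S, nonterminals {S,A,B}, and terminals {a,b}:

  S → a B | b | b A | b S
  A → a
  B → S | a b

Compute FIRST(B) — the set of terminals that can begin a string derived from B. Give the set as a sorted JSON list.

FIRST iteration:
[1]
  A via A→a: +{a}
  B via B→a b: +{a}
  S via S→a B: +{a}
  S via S→b: +{b}
  FIRST(S)={a,b}  FIRST(A)={a}  FIRST(B)={a}
[2]
  B via B→S: +{b}
  FIRST(S)={a,b}  FIRST(A)={a}  FIRST(B)={a,b}
[3] (no change)
  FIRST(S)={a,b}  FIRST(A)={a}  FIRST(B)={a,b}

FIRST(B) = ["a", "b"]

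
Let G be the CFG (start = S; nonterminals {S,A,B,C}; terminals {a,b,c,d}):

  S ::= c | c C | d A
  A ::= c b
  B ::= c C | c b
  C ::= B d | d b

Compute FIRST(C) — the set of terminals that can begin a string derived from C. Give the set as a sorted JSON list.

Compute FIRST by fixpoint:
round 1:
  A via A→c b: +{c}
  B via B→c C: +{c}
  C via C→B d: +{c}
  C via C→d b: +{d}
  S via S→c: +{c}
  S via S→d A: +{d}
  FIRST[S]={c,d}  FIRST[A]={c}  FIRST[B]={c}  FIRST[C]={c,d}
round 2: (stable)
  FIRST[S]={c,d}  FIRST[A]={c}  FIRST[B]={c}  FIRST[C]={c,d}

FIRST(C) = ["c", "d"]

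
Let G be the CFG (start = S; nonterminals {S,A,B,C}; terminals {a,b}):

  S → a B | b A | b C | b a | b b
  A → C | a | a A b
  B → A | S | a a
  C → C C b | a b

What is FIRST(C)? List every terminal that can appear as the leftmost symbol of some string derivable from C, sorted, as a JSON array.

FIRST sets, iterate to fixpoint:
round 1:
  A via A→a: +{a}
  B via B→A: +{a}
  C via C→a b: +{a}
  S via S→a B: +{a}
  S via S→b A: +{b}
  S: {a,b}  A: {a}  B: {a}  C: {a}
round 2:
  B via B→S: +{b}
  S: {a,b}  A: {a}  B: {a,b}  C: {a}
round 3: (no change)
  S: {a,b}  A: {a}  B: {a,b}  C: {a}

FIRST(C) = ["a"]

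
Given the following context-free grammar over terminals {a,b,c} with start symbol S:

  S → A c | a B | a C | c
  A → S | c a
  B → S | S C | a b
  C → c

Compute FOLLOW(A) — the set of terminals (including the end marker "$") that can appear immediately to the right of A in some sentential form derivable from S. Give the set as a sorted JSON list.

FIRST iteration:
[1]
  A via A→c a: +{c}
  B via B→a b: +{a}
  C via C→c: +{c}
  S via S→A c: +{c}
  S via S→a B: +{a}
  FIRST[S]={a,c}  FIRST[A]={c}  FIRST[B]={a}  FIRST[C]={c}
[2]
  A via A→S: +{a}
  B via B→S: +{c}
  FIRST[S]={a,c}  FIRST[A]={a,c}  FIRST[B]={a,c}  FIRST[C]={c}
[3] — fixpoint
  FIRST[S]={a,c}  FIRST[A]={a,c}  FIRST[B]={a,c}  FIRST[C]={c}

FOLLOW iteration:
initialize: $ ∈ FOLLOW(S)
pass 1:
  B→S C: FOLLOW(S) ⊇ FIRST(C) = {c}; new: +{c}
  S→A c: FOLLOW(A) ⊇ FIRST(c) = {c}; new: +{c}
  S→a B: FOLLOW(B) ⊇ FOLLOW(S) ⊇ {$,c}; new: +{$,c}
  S→a C: FOLLOW(C) ⊇ FOLLOW(S) ⊇ {$,c}; new: +{$,c}
  FOLLOW(S)={$,c}  FOLLOW(A)={c}  FOLLOW(B)={$,c}  FOLLOW(C)={$,c}
pass 2: (no change)
  FOLLOW(S)={$,c}  FOLLOW(A)={c}  FOLLOW(B)={$,c}  FOLLOW(C)={$,c}

FOLLOW(A) = ["c"]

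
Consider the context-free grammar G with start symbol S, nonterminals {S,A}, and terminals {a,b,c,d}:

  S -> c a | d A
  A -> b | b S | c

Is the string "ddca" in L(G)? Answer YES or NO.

Convert to CNF:
  S -> T1 T2 | T3 A
  A -> T0 S | b | c
  T0 -> b
  T1 -> c
  T2 -> a
  T3 -> d

Fill CYK table bottom-up:
  cell(0,0) d: {T3}  orig:{}
  cell(1,1) d: {T3}  orig:{}
  cell(2,2) c: {A,T1}  orig:{A}
  cell(3,3) a: {T2}  orig:{}
  cell(0,1) dd: ∅
  cell(1,2) dc: {S}
  cell(2,3) ca: {S}
  cell(0,2) ddc: ∅
  cell(1,3) dca: ∅
  cell(0,3) ddca: ∅

S ∉ T[0,3] ⇒ NO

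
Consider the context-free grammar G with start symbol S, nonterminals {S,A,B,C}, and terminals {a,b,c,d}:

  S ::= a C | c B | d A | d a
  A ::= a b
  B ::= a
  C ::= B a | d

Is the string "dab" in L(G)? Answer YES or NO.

CNF form of G:
  S -> T0 C | T2 B | T3 A | T3 T0
  A -> T0 T1
  B -> a
  C -> B T0 | d
  T0 -> a
  T1 -> b
  T2 -> c
  T3 -> d

CYK table (by increasing span):
  T[0,0] 'd' = {C,T3}  orig:{C}
  T[1,1] 'a' = {B,T0}  orig:{B}
  T[2,2] 'b' = {T1}  orig:{}
  T[0,1] 'da' = {S}
  T[1,2] 'ab' = {A}
  T[0,2] 'dab' = {S}

S ∈ T[0,2] ⇒ YES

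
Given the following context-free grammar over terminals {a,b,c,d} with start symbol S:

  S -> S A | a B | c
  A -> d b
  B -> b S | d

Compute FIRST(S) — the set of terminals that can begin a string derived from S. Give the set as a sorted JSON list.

FIRST sets, iterate to fixpoint:
iter 1:
  A via A→d b: +{d}
  B via B→b S: +{b}
  B via B→d: +{d}
  S via S→a B: +{a}
  S via S→c: +{c}
  FIRST[S]={a,c}  FIRST[A]={d}  FIRST[B]={b,d}
iter 2: (no change)
  FIRST[S]={a,c}  FIRST[A]={d}  FIRST[B]={b,d}

FIRST(S) = ["a", "c"]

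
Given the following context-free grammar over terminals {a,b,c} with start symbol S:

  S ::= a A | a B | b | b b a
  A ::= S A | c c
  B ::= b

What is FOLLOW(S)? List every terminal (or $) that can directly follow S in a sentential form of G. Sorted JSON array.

Compute FIRST by fixpoint:
pass 1:
  A via A→c c: +{c}
  B via B→b: +{b}
  S via S→a A: +{a}
  S via S→b: +{b}
  S: {a,b}  A: {c}  B: {b}
pass 2:
  A via A→S A: +{a,b}
  S: {a,b}  A: {a,b,c}  B: {b}
pass 3: — fixpoint
  S: {a,b}  A: {a,b,c}  B: {b}

Compute FOLLOW by fixpoint:
FOLLOW(S) := {$}
pass 1:
  A→S A: FOLLOW(S) ⊇ FIRST(A) = {a,b,c}; new: +{a,b,c}
  S→a A: FOLLOW(A) ⊇ FOLLOW(S) ⊇ {$,a,b,c}; new: +{$,a,b,c}
  S→a B: FOLLOW(B) ⊇ FOLLOW(S) ⊇ {$,a,b,c}; new: +{$,a,b,c}
  FOLLOW[S]={$,a,b,c}  FOLLOW[A]={$,a,b,c}  FOLLOW[B]={$,a,b,c}
pass 2: — fixpoint
  FOLLOW[S]={$,a,b,c}  FOLLOW[A]={$,a,b,c}  FOLLOW[B]={$,a,b,c}

FOLLOW(S) = ["$", "a", "b", "c"]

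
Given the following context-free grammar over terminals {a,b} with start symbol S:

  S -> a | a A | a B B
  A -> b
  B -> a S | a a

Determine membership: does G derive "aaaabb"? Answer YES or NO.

CNF form of G:
  S -> T0 A | T0 X1 | a
  A -> b
  B -> T0 S | T0 T0
  T0 -> a
  X1 -> B B

CYK table (by increasing span):
  cell(0,0) a: {S,T0}  orig:{S}
  cell(1,1) a: {S,T0}  orig:{S}
  cell(2,2) a: {S,T0}  orig:{S}
  cell(3,3) a: {S,T0}  orig:{S}
  cell(4,4) b: {A}
  cell(5,5) b: {A}
  cell(0,1) aa: {B}
  cell(1,2) aa: {B}
  cell(2,3) aa: {B}
  cell(3,4) ab: {S}
  cell(4,5) bb: ∅
  cell(0,2) aaa: ∅
  cell(1,3) aaa: ∅
  cell(2,4) aab: {B}
  cell(3,5) abb: ∅
  cell(0,3) aaaa: {X1}  orig:{}
  cell(1,4) aaab: ∅
  cell(2,5) aabb: ∅
  cell(0,4) aaaab: {X1}  orig:{}
  cell(1,5) aaabb: ∅
  cell(0,5) aaaabb: ∅

S ∉ T[0,5] ⇒ NO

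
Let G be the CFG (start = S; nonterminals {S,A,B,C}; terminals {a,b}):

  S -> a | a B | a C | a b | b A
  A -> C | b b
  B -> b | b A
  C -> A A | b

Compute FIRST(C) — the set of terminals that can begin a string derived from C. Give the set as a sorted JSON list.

FIRST iteration:
iter 1:
  A via A→b b: +{b}
  B via B→b: +{b}
  C via C→A A: +{b}
  S via S→a: +{a}
  S via S→b A: +{b}
  S: {a,b}  A: {b}  B: {b}  C: {b}
iter 2: (no change)
  S: {a,b}  A: {b}  B: {b}  C: {b}

FIRST(C) = ["b"]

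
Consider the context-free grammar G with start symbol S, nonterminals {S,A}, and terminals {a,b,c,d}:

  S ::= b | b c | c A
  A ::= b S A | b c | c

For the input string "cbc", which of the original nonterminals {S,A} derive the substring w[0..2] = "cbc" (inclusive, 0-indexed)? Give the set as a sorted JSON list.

Convert to CNF:
  S -> T0 T1 | T1 A | b
  A -> T0 T1 | T0 X2 | c
  T0 -> b
  T1 -> c
  X2 -> S A

Fill CYK table bottom-up (cells [i..j] with 0 ≤ i ≤ j ≤ 2 only):
  [0..0]={A,T1}  "c"  orig:{A}
  [1..1]={S,T0}  "b"  orig:{S}
  [2..2]={A,T1}  "c"  orig:{A}
  [0..1]=∅  "cb"
  [1..2]={A,S,X2}  "bc"  orig:{A,S}
  [0..2]={S}  "cbc"

Original NTs in T[0,2] deriving "cbc": ["S"]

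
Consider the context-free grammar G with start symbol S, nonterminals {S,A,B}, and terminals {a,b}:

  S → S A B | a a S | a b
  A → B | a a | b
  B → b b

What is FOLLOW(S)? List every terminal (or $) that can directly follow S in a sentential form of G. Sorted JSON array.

FIRST sets, iterate to fixpoint:
pass 1:
  A via A→a a: +{a}
  A via A→b: +{b}
  B via B→b b: +{b}
  S via S→a a S: +{a}
  S: {a}  A: {a,b}  B: {b}
pass 2: (stable)
  S: {a}  A: {a,b}  B: {b}

FOLLOW iteration:
seed FOLLOW(S) with $
[1]
  S→S A B: FOLLOW(S) ⊇ FIRST(A) = {a,b}; new: +{a,b}
  S→S A B: FOLLOW(A) ⊇ FIRST(B) = {b}; new: +{b}
  S→S A B: FOLLOW(B) ⊇ FOLLOW(S) ⊇ {$,a,b}; new: +{$,a,b}
  FOLLOW(S)={$,a,b}  FOLLOW(A)={b}  FOLLOW(B)={$,a,b}
[2] — fixpoint
  FOLLOW(S)={$,a,b}  FOLLOW(A)={b}  FOLLOW(B)={$,a,b}

FOLLOW(S) = ["$", "a", "b"]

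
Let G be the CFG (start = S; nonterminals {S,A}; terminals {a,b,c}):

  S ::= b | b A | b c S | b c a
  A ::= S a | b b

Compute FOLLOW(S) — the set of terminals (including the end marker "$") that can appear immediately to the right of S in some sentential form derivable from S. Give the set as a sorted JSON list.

Compute FIRST by fixpoint:
iter 1:
  A via A→b b: +{b}
  S via S→b: +{b}
  FIRST(S)={b}  FIRST(A)={b}
iter 2: done
  FIRST(S)={b}  FIRST(A)={b}

FOLLOW sets:
FOLLOW(S) := {$}
pass 1:
  A→S a: FOLLOW(S) ⊇ FIRST(a) = {a}; new: +{a}
  S→b A: FOLLOW(A) ⊇ FOLLOW(S) ⊇ {$,a}; new: +{$,a}
  FOLLOW(S)={$,a}  FOLLOW(A)={$,a}
pass 2: — fixpoint
  FOLLOW(S)={$,a}  FOLLOW(A)={$,a}

FOLLOW(S) = ["$", "a"]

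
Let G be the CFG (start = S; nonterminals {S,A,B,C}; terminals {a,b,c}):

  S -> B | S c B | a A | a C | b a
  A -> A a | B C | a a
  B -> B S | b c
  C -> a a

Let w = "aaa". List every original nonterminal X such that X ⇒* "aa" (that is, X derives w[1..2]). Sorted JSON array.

Convert to CNF:
  S -> B S | S X3 | T0 A | T0 C | T1 T0 | T1 T2
  A -> A T0 | B C | T0 T0
  B -> B S | T1 T2
  C -> T0 T0
  T0 -> a
  T1 -> b
  T2 -> c
  X3 -> T2 B

Fill CYK table bottom-up — only the sub-triangle for w[1..2]:
  [1..1]={T0}  "a"  orig:{}
  [2..2]={T0}  "a"  orig:{}
  [1..2]={A,C}  "aa"

Original NTs in T[1,2] deriving "aa": ["A", "C"]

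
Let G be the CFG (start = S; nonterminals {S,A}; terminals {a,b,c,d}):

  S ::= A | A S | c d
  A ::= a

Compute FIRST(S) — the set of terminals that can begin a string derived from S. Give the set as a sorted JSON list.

FIRST iteration:
round 1:
  A via A→a: +{a}
  S via S→A: +{a}
  S via S→c d: +{c}
  FIRST(S)={a,c}  FIRST(A)={a}
round 2: (no change)
  FIRST(S)={a,c}  FIRST(A)={a}

FIRST(S) = ["a", "c"]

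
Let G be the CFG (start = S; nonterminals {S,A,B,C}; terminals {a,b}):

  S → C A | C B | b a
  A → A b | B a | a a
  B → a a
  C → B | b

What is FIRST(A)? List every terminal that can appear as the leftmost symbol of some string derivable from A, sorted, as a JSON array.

Compute FIRST by fixpoint:
round 1:
  A via A→a a: +{a}
  B via B→a a: +{a}
  C via C→B: +{a}
  C via C→b: +{b}
  S via S→C A: +{a,b}
  FIRST(S)={a,b}  FIRST(A)={a}  FIRST(B)={a}  FIRST(C)={a,b}
round 2: (stable)
  FIRST(S)={a,b}  FIRST(A)={a}  FIRST(B)={a}  FIRST(C)={a,b}

FIRST(A) = ["a"]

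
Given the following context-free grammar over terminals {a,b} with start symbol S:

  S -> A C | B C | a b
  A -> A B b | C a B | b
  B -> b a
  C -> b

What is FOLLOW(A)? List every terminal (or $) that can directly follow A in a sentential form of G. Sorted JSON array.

FIRST sets, iterate to fixpoint:
[1]
  A via A→b: +{b}
  B via B→b a: +{b}
  C via C→b: +{b}
  S via S→A C: +{b}
  S via S→a b: +{a}
  FIRST[S]={a,b}  FIRST[A]={b}  FIRST[B]={b}  FIRST[C]={b}
[2] (stable)
  FIRST[S]={a,b}  FIRST[A]={b}  FIRST[B]={b}  FIRST[C]={b}

FOLLOW sets:
FOLLOW(S) := {$}
pass 1:
  A→A B b: FOLLOW(A) ⊇ FIRST(B) = {b}; new: +{b}
  A→A B b: FOLLOW(B) ⊇ FIRST(b) = {b}; new: +{b}
  A→C a B: FOLLOW(C) ⊇ FIRST(a) = {a}; new: +{a}
  S→A C: FOLLOW(C) ⊇ FOLLOW(S) ⊇ {$}; new: +{$}
  FOLLOW(S)={$}  FOLLOW(A)={b}  FOLLOW(B)={b}  FOLLOW(C)={$,a}
pass 2: (stable)
  FOLLOW(S)={$}  FOLLOW(A)={b}  FOLLOW(B)={b}  FOLLOW(C)={$,a}

FOLLOW(A) = ["b"]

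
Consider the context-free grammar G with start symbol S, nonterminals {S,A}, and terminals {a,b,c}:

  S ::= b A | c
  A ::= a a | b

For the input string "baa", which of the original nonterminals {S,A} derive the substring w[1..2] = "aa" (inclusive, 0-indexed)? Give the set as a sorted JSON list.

Convert to CNF:
  S -> T1 A | c
  A -> T0 T0 | b
  T0 -> a
  T1 -> b

Fill CYK table bottom-up, restricted to cells inside w[1..2]:
  cell(1,1) a: {T0}  orig:{}
  cell(2,2) a: {T0}  orig:{}
  cell(1,2) aa: {A}

Original NTs in T[1,2] deriving "aa": ["A"]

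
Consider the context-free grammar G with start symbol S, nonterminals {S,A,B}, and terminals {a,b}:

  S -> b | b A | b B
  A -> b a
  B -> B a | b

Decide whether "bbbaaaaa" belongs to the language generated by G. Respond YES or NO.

CNF form of G:
  S -> T0 A | T0 B | b
  A -> T0 T1
  B -> B T1 | b
  T0 -> b
  T1 -> a

Fill CYK table bottom-up:
  cell(0,0) b: {B,S,T0}  orig:{B,S}
  cell(1,1) b: {B,S,T0}  orig:{B,S}
  cell(2,2) b: {B,S,T0}  orig:{B,S}
  cell(3,3) a: {T1}  orig:{}
  cell(4,4) a: {T1}  orig:{}
  cell(5,5) a: {T1}  orig:{}
  cell(6,6) a: {T1}  orig:{}
  cell(7,7) a: {T1}  orig:{}
  cell(0,1) bb: {S}
  cell(1,2) bb: {S}
  cell(2,3) ba: {A,B}
  cell(3,4) aa: ∅
  cell(4,5) aa: ∅
  cell(5,6) aa: ∅
  cell(6,7) aa: ∅
  cell(0,2) bbb: ∅
  cell(1,3) bba: {S}
  cell(2,4) baa: {B}
  cell(3,5) aaa: ∅
  cell(4,6) aaa: ∅
  cell(5,7) aaa: ∅
  cell(0,3) bbba: ∅
  cell(1,4) bbaa: {S}
  cell(2,5) baaa: {B}
  cell(3,6) aaaa: ∅
  cell(4,7) aaaa: ∅
  cell(0,4) bbbaa: ∅
  cell(1,5) bbaaa: {S}
  cell(2,6) baaaa: {B}
  cell(3,7) aaaaa: ∅
  cell(0,5) bbbaaa: ∅
  cell(1,6) bbaaaa: {S}
  cell(2,7) baaaaa: {B}
  cell(0,6) bbbaaaa: ∅
  cell(1,7) bbaaaaa: {S}
  cell(0,7) bbbaaaaa: ∅

S ∉ T[0,7] ⇒ NO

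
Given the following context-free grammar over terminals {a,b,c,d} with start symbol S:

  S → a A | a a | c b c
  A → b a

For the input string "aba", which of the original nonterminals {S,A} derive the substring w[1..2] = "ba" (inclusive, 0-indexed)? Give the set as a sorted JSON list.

CNF form of G:
  S -> T1 A | T1 T1 | T2 X3
  A -> T0 T1
  T0 -> b
  T1 -> a
  T2 -> c
  X3 -> T0 T2

Fill CYK table bottom-up (cells [i..j] with 1 ≤ i ≤ j ≤ 2 only):
  T[1,1] 'b' = {T0}  orig:{}
  T[2,2] 'a' = {T1}  orig:{}
  T[1,2] 'ba' = {A}

Original NTs in T[1,2] deriving "ba": ["A"]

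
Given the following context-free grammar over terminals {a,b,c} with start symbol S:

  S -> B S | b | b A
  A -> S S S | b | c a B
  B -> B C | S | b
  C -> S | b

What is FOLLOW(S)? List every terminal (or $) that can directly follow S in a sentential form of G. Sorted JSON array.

Compute FIRST by fixpoint:
pass 1:
  A via A→b: +{b}
  A via A→c a B: +{c}
  B via B→b: +{b}
  C via C→b: +{b}
  S via S→B S: +{b}
  FIRST[S]={b}  FIRST[A]={b,c}  FIRST[B]={b}  FIRST[C]={b}
pass 2: done
  FIRST[S]={b}  FIRST[A]={b,c}  FIRST[B]={b}  FIRST[C]={b}

FOLLOW iteration:
seed FOLLOW(S) with $
round 1:
  A→S S S: FOLLOW(S) ⊇ FIRST(S) = {b}; new: +{b}
  B→B C: FOLLOW(B) ⊇ FIRST(C) = {b}; new: +{b}
  B→B C: FOLLOW(C) ⊇ FOLLOW(B) ⊇ {b}; new: +{b}
  S→b A: FOLLOW(A) ⊇ FOLLOW(S) ⊇ {$,b}; new: +{$,b}
  FOLLOW[S]={$,b}  FOLLOW[A]={$,b}  FOLLOW[B]={b}  FOLLOW[C]={b}
round 2:
  A→c a B: FOLLOW(B) ⊇ FOLLOW(A) ⊇ {$,b}; new: +{$}
  B→B C: FOLLOW(C) ⊇ FOLLOW(B) ⊇ {$,b}; new: +{$}
  FOLLOW[S]={$,b}  FOLLOW[A]={$,b}  FOLLOW[B]={$,b}  FOLLOW[C]={$,b}
round 3: (no change)
  FOLLOW[S]={$,b}  FOLLOW[A]={$,b}  FOLLOW[B]={$,b}  FOLLOW[C]={$,b}

FOLLOW(S) = ["$", "b"]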